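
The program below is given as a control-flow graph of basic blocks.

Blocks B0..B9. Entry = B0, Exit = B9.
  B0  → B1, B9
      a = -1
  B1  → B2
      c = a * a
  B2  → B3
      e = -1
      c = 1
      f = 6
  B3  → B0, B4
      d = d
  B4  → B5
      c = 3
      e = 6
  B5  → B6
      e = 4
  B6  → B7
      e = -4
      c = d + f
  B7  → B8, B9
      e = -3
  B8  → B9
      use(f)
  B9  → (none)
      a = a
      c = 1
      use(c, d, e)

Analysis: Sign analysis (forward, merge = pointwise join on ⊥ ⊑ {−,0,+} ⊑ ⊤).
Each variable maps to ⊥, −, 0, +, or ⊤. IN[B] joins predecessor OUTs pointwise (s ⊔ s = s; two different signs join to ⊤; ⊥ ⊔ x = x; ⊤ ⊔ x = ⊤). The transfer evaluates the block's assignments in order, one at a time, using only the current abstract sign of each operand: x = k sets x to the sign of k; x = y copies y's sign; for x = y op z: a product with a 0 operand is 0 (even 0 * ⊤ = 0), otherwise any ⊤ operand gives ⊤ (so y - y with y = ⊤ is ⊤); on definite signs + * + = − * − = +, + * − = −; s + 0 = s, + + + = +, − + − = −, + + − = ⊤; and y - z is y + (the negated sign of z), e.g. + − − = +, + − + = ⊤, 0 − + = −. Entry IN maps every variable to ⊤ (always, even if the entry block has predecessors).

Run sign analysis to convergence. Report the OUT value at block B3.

Answer: {a: -, b: ⊤, c: +, d: ⊤, e: -, f: +}

Working:
Per-block solution:
  B0: | IN=(all ⊤) | OUT={a:-; rest ⊤}
  B1: | IN={a:-; rest ⊤} | OUT={a:-, c:+; rest ⊤}
  B2: | IN={a:-, c:+; rest ⊤} | OUT={a:-, c:+, e:-, f:+; rest ⊤}
  B3: | IN={a:-, c:+, e:-, f:+; rest ⊤} | OUT={a:-, c:+, e:-, f:+; rest ⊤}
  B4: | IN={a:-, c:+, e:-, f:+; rest ⊤} | OUT={a:-, c:+, e:+, f:+; rest ⊤}
  B5: | IN={a:-, c:+, e:+, f:+; rest ⊤} | OUT={a:-, c:+, e:+, f:+; rest ⊤}
  B6: | IN={a:-, c:+, e:+, f:+; rest ⊤} | OUT={a:-, e:-, f:+; rest ⊤}
  B7: | IN={a:-, e:-, f:+; rest ⊤} | OUT={a:-, e:-, f:+; rest ⊤}
  B8: | IN={a:-, e:-, f:+; rest ⊤} | OUT={a:-, e:-, f:+; rest ⊤}
  B9: | IN={a:-; rest ⊤} | OUT={a:-, c:+; rest ⊤}

Merge at B3: IN[B3] = OUT[B2] = {a: -, b: ⊤, c: +, d: ⊤, e: -, f: +}
Applying B3's transfer function to that IN value gives OUT[B3] (row B3 above).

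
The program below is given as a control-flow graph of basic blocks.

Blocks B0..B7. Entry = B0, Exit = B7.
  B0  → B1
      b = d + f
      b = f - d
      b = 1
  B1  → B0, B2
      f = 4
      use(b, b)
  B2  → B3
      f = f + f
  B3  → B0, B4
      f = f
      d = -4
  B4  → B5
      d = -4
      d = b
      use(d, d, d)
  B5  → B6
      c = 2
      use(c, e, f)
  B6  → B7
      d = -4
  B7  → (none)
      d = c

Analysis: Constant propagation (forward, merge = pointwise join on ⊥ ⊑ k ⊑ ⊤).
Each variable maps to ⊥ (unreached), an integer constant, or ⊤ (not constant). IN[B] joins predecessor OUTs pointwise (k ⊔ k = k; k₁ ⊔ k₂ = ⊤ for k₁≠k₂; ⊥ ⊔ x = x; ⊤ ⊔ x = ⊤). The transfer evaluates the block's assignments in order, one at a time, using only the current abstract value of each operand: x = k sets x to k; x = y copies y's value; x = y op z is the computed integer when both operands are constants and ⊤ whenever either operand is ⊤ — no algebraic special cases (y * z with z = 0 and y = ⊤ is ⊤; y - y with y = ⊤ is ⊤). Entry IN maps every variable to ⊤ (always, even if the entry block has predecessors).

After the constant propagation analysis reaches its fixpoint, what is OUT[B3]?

Fixpoint table:
  B0: | IN=(all ⊤) | OUT={b:1; rest ⊤}
  B1: | IN={b:1; rest ⊤} | OUT={b:1, f:4; rest ⊤}
  B2: | IN={b:1, f:4; rest ⊤} | OUT={b:1, f:8; rest ⊤}
  B3: | IN={b:1, f:8; rest ⊤} | OUT={b:1, d:-4, f:8; rest ⊤}
  B4: | IN={b:1, d:-4, f:8; rest ⊤} | OUT={b:1, d:1, f:8; rest ⊤}
  B5: | IN={b:1, d:1, f:8; rest ⊤} | OUT={b:1, c:2, d:1, f:8; rest ⊤}
  B6: | IN={b:1, c:2, d:1, f:8; rest ⊤} | OUT={b:1, c:2, d:-4, f:8; rest ⊤}
  B7: | IN={b:1, c:2, d:-4, f:8; rest ⊤} | OUT={b:1, c:2, d:2, f:8; rest ⊤}

Merge at B3: IN[B3] = OUT[B2] = {a: ⊤, b: 1, c: ⊤, d: ⊤, e: ⊤, f: 8}
Applying B3's transfer function to that IN value gives OUT[B3] (row B3 above).

Answer: {a: ⊤, b: 1, c: ⊤, d: -4, e: ⊤, f: 8}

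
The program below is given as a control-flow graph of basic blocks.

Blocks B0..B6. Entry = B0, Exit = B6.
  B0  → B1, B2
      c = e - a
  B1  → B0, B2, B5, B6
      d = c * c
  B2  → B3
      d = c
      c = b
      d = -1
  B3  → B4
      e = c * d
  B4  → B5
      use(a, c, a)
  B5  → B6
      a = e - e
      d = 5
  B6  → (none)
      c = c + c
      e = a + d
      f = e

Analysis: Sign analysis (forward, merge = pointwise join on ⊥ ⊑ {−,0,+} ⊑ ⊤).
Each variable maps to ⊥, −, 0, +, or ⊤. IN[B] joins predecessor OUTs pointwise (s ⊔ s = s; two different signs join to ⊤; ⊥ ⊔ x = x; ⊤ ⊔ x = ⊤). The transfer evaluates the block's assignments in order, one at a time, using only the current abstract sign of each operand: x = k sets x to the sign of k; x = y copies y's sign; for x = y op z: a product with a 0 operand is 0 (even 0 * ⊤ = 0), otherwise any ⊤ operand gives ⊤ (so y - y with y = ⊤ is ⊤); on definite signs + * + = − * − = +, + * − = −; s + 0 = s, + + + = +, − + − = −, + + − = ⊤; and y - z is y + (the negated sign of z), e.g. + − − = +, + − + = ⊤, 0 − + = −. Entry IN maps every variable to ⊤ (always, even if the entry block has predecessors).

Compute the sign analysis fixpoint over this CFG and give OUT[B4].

Answer: {a: ⊤, b: ⊤, c: ⊤, d: -, e: ⊤, f: ⊤}

Working:
Converged values:
  B0:  IN=(all ⊤)  OUT=(all ⊤)
  B1:  IN=(all ⊤)  OUT=(all ⊤)
  B2:  IN=(all ⊤)  OUT={d:-; rest ⊤}
  B3:  IN={d:-; rest ⊤}  OUT={d:-; rest ⊤}
  B4:  IN={d:-; rest ⊤}  OUT={d:-; rest ⊤}
  B5:  IN=(all ⊤)  OUT={d:+; rest ⊤}
  B6:  IN=(all ⊤)  OUT=(all ⊤)

Merge at B4: IN[B4] = OUT[B3] = {a: ⊤, b: ⊤, c: ⊤, d: -, e: ⊤, f: ⊤}
Applying B4's transfer function to that IN value gives OUT[B4] (row B4 above).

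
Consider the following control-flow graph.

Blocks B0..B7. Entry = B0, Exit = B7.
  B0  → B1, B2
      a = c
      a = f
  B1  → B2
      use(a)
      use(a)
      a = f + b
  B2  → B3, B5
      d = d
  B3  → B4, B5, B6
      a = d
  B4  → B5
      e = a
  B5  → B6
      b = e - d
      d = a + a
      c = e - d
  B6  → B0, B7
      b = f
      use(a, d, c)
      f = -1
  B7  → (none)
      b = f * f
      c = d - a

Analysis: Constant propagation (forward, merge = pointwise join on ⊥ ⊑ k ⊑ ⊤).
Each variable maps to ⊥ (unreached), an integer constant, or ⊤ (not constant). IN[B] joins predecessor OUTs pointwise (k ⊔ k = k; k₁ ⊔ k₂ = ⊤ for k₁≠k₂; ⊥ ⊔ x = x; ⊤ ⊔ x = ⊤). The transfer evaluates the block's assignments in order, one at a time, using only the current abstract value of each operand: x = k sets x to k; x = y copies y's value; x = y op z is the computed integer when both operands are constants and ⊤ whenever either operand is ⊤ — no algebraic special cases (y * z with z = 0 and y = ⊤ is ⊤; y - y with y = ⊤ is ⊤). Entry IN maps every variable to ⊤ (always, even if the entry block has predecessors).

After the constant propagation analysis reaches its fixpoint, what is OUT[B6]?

Answer: {a: ⊤, b: ⊤, c: ⊤, d: ⊤, e: ⊤, f: -1}

Derivation:
Converged values:
  B0:  IN=(all ⊤)  OUT=(all ⊤)
  B1:  IN=(all ⊤)  OUT=(all ⊤)
  B2:  IN=(all ⊤)  OUT=(all ⊤)
  B3:  IN=(all ⊤)  OUT=(all ⊤)
  B4:  IN=(all ⊤)  OUT=(all ⊤)
  B5:  IN=(all ⊤)  OUT=(all ⊤)
  B6:  IN=(all ⊤)  OUT={f:-1; rest ⊤}
  B7:  IN={f:-1; rest ⊤}  OUT={b:1, f:-1; rest ⊤}

Merge at B6: IN[B6] = OUT[B3] ⊔ OUT[B5] = {a: ⊤, b: ⊤, c: ⊤, d: ⊤, e: ⊤, f: ⊤}
Applying B6's transfer function to that IN value gives OUT[B6] (row B6 above).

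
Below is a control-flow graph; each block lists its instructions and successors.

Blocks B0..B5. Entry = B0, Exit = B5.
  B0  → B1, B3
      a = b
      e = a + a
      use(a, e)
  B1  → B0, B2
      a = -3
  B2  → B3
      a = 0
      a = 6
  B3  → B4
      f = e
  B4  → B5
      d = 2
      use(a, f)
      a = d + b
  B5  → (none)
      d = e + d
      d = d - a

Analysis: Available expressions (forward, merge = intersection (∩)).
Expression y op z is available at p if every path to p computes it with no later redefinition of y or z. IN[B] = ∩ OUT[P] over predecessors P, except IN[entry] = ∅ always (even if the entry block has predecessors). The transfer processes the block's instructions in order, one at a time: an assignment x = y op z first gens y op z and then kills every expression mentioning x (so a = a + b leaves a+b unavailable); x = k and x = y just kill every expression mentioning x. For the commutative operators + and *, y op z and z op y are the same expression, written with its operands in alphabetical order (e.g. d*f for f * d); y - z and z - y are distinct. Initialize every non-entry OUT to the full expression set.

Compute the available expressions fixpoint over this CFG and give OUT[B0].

Converged values:
  B0: | IN={} | OUT={a+a}
  B1: | IN={a+a} | OUT={}
  B2: | IN={} | OUT={}
  B3: | IN={} | OUT={}
  B4: | IN={} | OUT={b+d}
  B5: | IN={b+d} | OUT={}

Merge at B0 (entry node, so the boundary value {} is joined with the incoming edge(s)): IN[B0] = {} ∩ OUT[B1] = {}
Applying B0's transfer function to that IN value gives OUT[B0] (row B0 above).

Answer: {a+a}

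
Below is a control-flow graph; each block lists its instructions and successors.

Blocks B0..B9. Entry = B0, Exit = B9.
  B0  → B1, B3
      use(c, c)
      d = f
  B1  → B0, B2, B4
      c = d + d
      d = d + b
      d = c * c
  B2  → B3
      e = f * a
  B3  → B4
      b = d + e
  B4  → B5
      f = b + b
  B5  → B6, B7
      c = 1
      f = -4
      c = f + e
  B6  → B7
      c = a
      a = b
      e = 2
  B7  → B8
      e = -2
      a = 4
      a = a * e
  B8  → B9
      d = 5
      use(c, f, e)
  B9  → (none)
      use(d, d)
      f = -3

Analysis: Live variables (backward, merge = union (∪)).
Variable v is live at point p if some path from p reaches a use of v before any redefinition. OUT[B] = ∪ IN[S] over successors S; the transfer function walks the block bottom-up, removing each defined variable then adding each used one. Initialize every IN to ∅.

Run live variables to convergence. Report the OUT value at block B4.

Answer: {a, b, e}

Trace:
Per-block solution:
  B0: | IN={a, b, c, e, f} | OUT={a, b, d, e, f}
  B1: | IN={a, b, d, e, f} | OUT={a, b, c, d, e, f}
  B2: | IN={a, d, f} | OUT={a, d, e}
  B3: | IN={a, d, e} | OUT={a, b, e}
  B4: | IN={a, b, e} | OUT={a, b, e}
  B5: | IN={a, b, e} | OUT={a, b, c, f}
  B6: | IN={a, b, f} | OUT={c, f}
  B7: | IN={c, f} | OUT={c, e, f}
  B8: | IN={c, e, f} | OUT={d}
  B9: | IN={d} | OUT={}

Merge at B4: OUT[B4] = IN[B5] = {a, b, e}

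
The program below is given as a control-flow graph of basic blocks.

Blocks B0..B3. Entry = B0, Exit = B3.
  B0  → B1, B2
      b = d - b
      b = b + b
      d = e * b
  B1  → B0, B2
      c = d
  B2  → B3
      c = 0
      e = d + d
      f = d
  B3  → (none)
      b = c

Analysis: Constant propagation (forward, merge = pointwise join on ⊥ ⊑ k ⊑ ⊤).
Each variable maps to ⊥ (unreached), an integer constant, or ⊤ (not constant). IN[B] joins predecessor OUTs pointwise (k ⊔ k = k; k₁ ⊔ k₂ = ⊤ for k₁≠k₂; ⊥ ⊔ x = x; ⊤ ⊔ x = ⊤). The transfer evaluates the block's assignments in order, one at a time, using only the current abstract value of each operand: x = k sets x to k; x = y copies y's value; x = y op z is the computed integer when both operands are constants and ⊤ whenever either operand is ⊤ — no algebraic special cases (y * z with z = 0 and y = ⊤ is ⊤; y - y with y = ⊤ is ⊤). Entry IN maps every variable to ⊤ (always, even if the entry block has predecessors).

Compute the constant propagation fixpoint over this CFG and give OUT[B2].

Per-block solution:
  B0:   IN=(all ⊤)   OUT=(all ⊤)
  B1:   IN=(all ⊤)   OUT=(all ⊤)
  B2:   IN=(all ⊤)   OUT={c:0; rest ⊤}
  B3:   IN={c:0; rest ⊤}   OUT={b:0, c:0; rest ⊤}

Merge at B2: IN[B2] = OUT[B0] ⊔ OUT[B1] = {a: ⊤, b: ⊤, c: ⊤, d: ⊤, e: ⊤, f: ⊤}
Applying B2's transfer function to that IN value gives OUT[B2] (row B2 above).

Answer: {a: ⊤, b: ⊤, c: 0, d: ⊤, e: ⊤, f: ⊤}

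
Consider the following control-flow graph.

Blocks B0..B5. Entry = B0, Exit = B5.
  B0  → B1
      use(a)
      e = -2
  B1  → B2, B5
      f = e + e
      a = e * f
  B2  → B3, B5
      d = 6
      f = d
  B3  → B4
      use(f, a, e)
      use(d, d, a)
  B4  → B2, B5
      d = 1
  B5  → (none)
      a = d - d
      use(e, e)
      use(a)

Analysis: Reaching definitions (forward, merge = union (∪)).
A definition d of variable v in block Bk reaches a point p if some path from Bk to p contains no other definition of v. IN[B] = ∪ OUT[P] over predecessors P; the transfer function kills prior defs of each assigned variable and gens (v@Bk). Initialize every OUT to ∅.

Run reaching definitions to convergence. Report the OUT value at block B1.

Answer: {a@B1, e@B0, f@B1}

Derivation:
Fixpoint table:
  B0:   IN={}   OUT={e@B0}
  B1:   IN={e@B0}   OUT={a@B1, e@B0, f@B1}
  B2:   IN={a@B1, d@B4, e@B0, f@B1, f@B2}   OUT={a@B1, d@B2, e@B0, f@B2}
  B3:   IN={a@B1, d@B2, e@B0, f@B2}   OUT={a@B1, d@B2, e@B0, f@B2}
  B4:   IN={a@B1, d@B2, e@B0, f@B2}   OUT={a@B1, d@B4, e@B0, f@B2}
  B5:   IN={a@B1, d@B2, d@B4, e@B0, f@B1, f@B2}   OUT={a@B5, d@B2, d@B4, e@B0, f@B1, f@B2}

Merge at B1: IN[B1] = OUT[B0] = {e@B0}
Applying B1's transfer function to that IN value gives OUT[B1] (row B1 above).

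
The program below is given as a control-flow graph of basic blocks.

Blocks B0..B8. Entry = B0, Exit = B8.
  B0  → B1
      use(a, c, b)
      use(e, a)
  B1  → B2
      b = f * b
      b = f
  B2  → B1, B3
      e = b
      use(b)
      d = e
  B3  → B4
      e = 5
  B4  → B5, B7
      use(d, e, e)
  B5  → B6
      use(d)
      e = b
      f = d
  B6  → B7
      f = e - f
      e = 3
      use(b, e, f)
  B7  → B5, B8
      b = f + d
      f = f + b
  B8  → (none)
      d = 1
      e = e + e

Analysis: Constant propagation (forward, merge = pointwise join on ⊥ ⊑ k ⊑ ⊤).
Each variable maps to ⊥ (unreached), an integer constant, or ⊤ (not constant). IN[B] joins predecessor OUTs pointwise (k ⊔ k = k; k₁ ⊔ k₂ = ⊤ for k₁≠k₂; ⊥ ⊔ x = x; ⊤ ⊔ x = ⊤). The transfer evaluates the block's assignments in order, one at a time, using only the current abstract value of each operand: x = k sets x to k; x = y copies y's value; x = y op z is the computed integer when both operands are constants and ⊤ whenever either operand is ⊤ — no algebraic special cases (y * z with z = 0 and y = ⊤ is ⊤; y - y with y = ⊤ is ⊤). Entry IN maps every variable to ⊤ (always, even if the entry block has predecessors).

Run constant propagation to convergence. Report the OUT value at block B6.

Answer: {a: ⊤, b: ⊤, c: ⊤, d: ⊤, e: 3, f: ⊤}

Derivation:
Converged values:
  B0:  IN=(all ⊤)  OUT=(all ⊤)
  B1:  IN=(all ⊤)  OUT=(all ⊤)
  B2:  IN=(all ⊤)  OUT=(all ⊤)
  B3:  IN=(all ⊤)  OUT={e:5; rest ⊤}
  B4:  IN={e:5; rest ⊤}  OUT={e:5; rest ⊤}
  B5:  IN=(all ⊤)  OUT=(all ⊤)
  B6:  IN=(all ⊤)  OUT={e:3; rest ⊤}
  B7:  IN=(all ⊤)  OUT=(all ⊤)
  B8:  IN=(all ⊤)  OUT={d:1; rest ⊤}

Merge at B6: IN[B6] = OUT[B5] = {a: ⊤, b: ⊤, c: ⊤, d: ⊤, e: ⊤, f: ⊤}
Applying B6's transfer function to that IN value gives OUT[B6] (row B6 above).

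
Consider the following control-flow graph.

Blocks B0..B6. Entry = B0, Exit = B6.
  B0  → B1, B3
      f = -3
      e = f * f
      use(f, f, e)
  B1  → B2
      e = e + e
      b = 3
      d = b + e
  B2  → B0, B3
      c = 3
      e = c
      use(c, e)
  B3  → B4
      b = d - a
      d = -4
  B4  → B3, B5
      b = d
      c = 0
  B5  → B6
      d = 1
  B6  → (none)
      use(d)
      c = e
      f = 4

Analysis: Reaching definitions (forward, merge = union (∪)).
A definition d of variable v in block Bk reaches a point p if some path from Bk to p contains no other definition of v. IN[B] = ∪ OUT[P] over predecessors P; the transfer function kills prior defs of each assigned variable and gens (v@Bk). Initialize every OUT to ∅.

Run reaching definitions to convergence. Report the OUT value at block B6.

Answer: {b@B4, c@B6, d@B5, e@B0, e@B2, f@B6}

Trace:
Per-block solution:
  B0: | IN={b@B1, c@B2, d@B1, e@B2, f@B0} | OUT={b@B1, c@B2, d@B1, e@B0, f@B0}
  B1: | IN={b@B1, c@B2, d@B1, e@B0, f@B0} | OUT={b@B1, c@B2, d@B1, e@B1, f@B0}
  B2: | IN={b@B1, c@B2, d@B1, e@B1, f@B0} | OUT={b@B1, c@B2, d@B1, e@B2, f@B0}
  B3: | IN={b@B1, b@B4, c@B2, c@B4, d@B1, d@B3, e@B0, e@B2, f@B0} | OUT={b@B3, c@B2, c@B4, d@B3, e@B0, e@B2, f@B0}
  B4: | IN={b@B3, c@B2, c@B4, d@B3, e@B0, e@B2, f@B0} | OUT={b@B4, c@B4, d@B3, e@B0, e@B2, f@B0}
  B5: | IN={b@B4, c@B4, d@B3, e@B0, e@B2, f@B0} | OUT={b@B4, c@B4, d@B5, e@B0, e@B2, f@B0}
  B6: | IN={b@B4, c@B4, d@B5, e@B0, e@B2, f@B0} | OUT={b@B4, c@B6, d@B5, e@B0, e@B2, f@B6}

Merge at B6: IN[B6] = OUT[B5] = {b@B4, c@B4, d@B5, e@B0, e@B2, f@B0}
Applying B6's transfer function to that IN value gives OUT[B6] (row B6 above).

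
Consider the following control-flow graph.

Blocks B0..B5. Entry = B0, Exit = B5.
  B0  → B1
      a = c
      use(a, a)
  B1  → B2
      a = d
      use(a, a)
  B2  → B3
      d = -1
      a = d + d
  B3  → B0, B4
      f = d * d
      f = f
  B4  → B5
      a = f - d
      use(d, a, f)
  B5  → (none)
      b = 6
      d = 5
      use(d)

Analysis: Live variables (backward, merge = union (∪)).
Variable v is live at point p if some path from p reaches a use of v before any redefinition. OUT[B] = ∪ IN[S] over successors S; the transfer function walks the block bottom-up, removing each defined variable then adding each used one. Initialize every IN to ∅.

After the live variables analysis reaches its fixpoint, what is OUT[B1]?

Fixpoint table:
  B0:   IN={c, d}   OUT={c, d}
  B1:   IN={c, d}   OUT={c}
  B2:   IN={c}   OUT={c, d}
  B3:   IN={c, d}   OUT={c, d, f}
  B4:   IN={d, f}   OUT={}
  B5:   IN={}   OUT={}

Merge at B1: OUT[B1] = IN[B2] = {c}

Answer: {c}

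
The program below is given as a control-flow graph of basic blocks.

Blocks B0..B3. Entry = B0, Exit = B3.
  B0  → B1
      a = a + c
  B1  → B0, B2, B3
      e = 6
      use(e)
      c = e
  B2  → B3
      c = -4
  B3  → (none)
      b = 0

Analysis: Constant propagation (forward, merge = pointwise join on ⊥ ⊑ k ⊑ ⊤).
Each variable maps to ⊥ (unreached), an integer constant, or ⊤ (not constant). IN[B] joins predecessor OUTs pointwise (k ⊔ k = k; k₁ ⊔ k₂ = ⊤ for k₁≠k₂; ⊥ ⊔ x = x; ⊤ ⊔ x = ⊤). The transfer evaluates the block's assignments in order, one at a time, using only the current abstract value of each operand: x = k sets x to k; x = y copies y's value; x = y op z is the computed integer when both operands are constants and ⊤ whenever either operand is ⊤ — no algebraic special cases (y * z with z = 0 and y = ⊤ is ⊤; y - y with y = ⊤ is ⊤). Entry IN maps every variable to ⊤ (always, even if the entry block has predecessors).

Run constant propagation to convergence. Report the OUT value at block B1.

Answer: {a: ⊤, b: ⊤, c: 6, d: ⊤, e: 6, f: ⊤}

Trace:
Converged values:
  B0: | IN=(all ⊤) | OUT=(all ⊤)
  B1: | IN=(all ⊤) | OUT={c:6, e:6; rest ⊤}
  B2: | IN={c:6, e:6; rest ⊤} | OUT={c:-4, e:6; rest ⊤}
  B3: | IN={e:6; rest ⊤} | OUT={b:0, e:6; rest ⊤}

Merge at B1: IN[B1] = OUT[B0] = {a: ⊤, b: ⊤, c: ⊤, d: ⊤, e: ⊤, f: ⊤}
Applying B1's transfer function to that IN value gives OUT[B1] (row B1 above).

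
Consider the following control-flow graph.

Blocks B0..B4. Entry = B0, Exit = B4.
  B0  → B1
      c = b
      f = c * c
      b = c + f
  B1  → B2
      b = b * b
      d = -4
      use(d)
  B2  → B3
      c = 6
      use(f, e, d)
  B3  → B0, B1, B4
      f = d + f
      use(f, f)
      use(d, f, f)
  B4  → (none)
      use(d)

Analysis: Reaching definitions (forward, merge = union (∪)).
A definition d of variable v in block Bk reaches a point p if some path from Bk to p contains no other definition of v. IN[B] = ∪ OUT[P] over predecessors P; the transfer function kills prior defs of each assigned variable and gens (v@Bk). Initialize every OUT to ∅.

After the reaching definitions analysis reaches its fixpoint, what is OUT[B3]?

Answer: {b@B1, c@B2, d@B1, f@B3}

Trace:
Per-block solution:
  B0:   IN={b@B1, c@B2, d@B1, f@B3}   OUT={b@B0, c@B0, d@B1, f@B0}
  B1:   IN={b@B0, b@B1, c@B0, c@B2, d@B1, f@B0, f@B3}   OUT={b@B1, c@B0, c@B2, d@B1, f@B0, f@B3}
  B2:   IN={b@B1, c@B0, c@B2, d@B1, f@B0, f@B3}   OUT={b@B1, c@B2, d@B1, f@B0, f@B3}
  B3:   IN={b@B1, c@B2, d@B1, f@B0, f@B3}   OUT={b@B1, c@B2, d@B1, f@B3}
  B4:   IN={b@B1, c@B2, d@B1, f@B3}   OUT={b@B1, c@B2, d@B1, f@B3}

Merge at B3: IN[B3] = OUT[B2] = {b@B1, c@B2, d@B1, f@B0, f@B3}
Applying B3's transfer function to that IN value gives OUT[B3] (row B3 above).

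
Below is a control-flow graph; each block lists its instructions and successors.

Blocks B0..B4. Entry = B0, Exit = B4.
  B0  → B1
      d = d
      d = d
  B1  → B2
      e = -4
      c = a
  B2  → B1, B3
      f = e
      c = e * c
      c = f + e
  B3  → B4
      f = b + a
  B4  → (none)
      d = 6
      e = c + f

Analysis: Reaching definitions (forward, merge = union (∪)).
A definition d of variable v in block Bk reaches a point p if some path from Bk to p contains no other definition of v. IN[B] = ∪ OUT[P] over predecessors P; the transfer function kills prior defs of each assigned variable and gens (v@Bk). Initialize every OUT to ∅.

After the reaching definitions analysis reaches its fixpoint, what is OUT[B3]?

Per-block solution:
  B0:   IN={}   OUT={d@B0}
  B1:   IN={c@B2, d@B0, e@B1, f@B2}   OUT={c@B1, d@B0, e@B1, f@B2}
  B2:   IN={c@B1, d@B0, e@B1, f@B2}   OUT={c@B2, d@B0, e@B1, f@B2}
  B3:   IN={c@B2, d@B0, e@B1, f@B2}   OUT={c@B2, d@B0, e@B1, f@B3}
  B4:   IN={c@B2, d@B0, e@B1, f@B3}   OUT={c@B2, d@B4, e@B4, f@B3}

Merge at B3: IN[B3] = OUT[B2] = {c@B2, d@B0, e@B1, f@B2}
Applying B3's transfer function to that IN value gives OUT[B3] (row B3 above).

Answer: {c@B2, d@B0, e@B1, f@B3}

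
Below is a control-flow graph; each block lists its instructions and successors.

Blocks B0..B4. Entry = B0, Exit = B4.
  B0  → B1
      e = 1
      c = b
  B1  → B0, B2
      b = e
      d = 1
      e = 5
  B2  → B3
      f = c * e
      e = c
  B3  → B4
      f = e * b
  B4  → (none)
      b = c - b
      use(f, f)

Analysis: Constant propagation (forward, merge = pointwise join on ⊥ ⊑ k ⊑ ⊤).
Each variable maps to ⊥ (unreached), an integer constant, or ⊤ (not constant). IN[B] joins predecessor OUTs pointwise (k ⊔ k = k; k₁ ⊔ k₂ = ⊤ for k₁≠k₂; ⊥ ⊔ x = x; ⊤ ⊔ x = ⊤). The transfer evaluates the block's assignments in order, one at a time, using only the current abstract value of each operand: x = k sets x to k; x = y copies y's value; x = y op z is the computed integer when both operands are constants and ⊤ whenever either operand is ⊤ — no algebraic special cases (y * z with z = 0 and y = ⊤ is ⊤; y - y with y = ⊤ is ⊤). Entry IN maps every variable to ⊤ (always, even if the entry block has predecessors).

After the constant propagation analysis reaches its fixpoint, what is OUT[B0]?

Answer: {a: ⊤, b: ⊤, c: ⊤, d: ⊤, e: 1, f: ⊤}

Working:
Converged values:
  B0: | IN=(all ⊤) | OUT={e:1; rest ⊤}
  B1: | IN={e:1; rest ⊤} | OUT={b:1, d:1, e:5; rest ⊤}
  B2: | IN={b:1, d:1, e:5; rest ⊤} | OUT={b:1, d:1; rest ⊤}
  B3: | IN={b:1, d:1; rest ⊤} | OUT={b:1, d:1; rest ⊤}
  B4: | IN={b:1, d:1; rest ⊤} | OUT={d:1; rest ⊤}

Merge at B0 (entry node, so the boundary value (all ⊤) is joined with the incoming edge(s)): IN[B0] = (all ⊤) ⊔ OUT[B1] = {a: ⊤, b: ⊤, c: ⊤, d: ⊤, e: ⊤, f: ⊤}
Applying B0's transfer function to that IN value gives OUT[B0] (row B0 above).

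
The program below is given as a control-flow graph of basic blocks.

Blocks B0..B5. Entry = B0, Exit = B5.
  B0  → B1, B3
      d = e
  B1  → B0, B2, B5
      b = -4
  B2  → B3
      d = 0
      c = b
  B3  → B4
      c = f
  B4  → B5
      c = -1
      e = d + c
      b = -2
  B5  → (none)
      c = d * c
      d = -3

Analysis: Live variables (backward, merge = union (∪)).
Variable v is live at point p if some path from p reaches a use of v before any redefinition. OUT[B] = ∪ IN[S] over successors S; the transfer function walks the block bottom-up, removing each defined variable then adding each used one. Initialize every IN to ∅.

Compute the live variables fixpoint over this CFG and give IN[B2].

Converged values:
  B0:  IN={c, e, f}  OUT={c, d, e, f}
  B1:  IN={c, d, e, f}  OUT={b, c, d, e, f}
  B2:  IN={b, f}  OUT={d, f}
  B3:  IN={d, f}  OUT={d}
  B4:  IN={d}  OUT={c, d}
  B5:  IN={c, d}  OUT={}

Merge at B2: OUT[B2] = IN[B3] = {d, f}
Applying B2's transfer function to that OUT value gives IN[B2] (row B2 above).

Answer: {b, f}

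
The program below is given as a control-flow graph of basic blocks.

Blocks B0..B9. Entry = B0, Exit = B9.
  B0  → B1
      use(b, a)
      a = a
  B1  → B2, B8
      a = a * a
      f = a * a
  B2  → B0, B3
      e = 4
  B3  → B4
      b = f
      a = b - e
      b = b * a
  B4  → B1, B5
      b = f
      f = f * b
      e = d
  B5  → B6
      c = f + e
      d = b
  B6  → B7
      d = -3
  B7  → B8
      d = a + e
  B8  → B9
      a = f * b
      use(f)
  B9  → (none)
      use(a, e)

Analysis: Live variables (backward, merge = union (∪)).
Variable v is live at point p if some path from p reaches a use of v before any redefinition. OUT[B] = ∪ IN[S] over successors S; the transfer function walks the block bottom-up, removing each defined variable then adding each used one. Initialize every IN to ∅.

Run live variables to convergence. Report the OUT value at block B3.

Converged values:
  B0:   IN={a, b, d, e}   OUT={a, b, d, e}
  B1:   IN={a, b, d, e}   OUT={a, b, d, e, f}
  B2:   IN={a, b, d, f}   OUT={a, b, d, e, f}
  B3:   IN={d, e, f}   OUT={a, d, f}
  B4:   IN={a, d, f}   OUT={a, b, d, e, f}
  B5:   IN={a, b, e, f}   OUT={a, b, e, f}
  B6:   IN={a, b, e, f}   OUT={a, b, e, f}
  B7:   IN={a, b, e, f}   OUT={b, e, f}
  B8:   IN={b, e, f}   OUT={a, e}
  B9:   IN={a, e}   OUT={}

Merge at B3: OUT[B3] = IN[B4] = {a, d, f}

Answer: {a, d, f}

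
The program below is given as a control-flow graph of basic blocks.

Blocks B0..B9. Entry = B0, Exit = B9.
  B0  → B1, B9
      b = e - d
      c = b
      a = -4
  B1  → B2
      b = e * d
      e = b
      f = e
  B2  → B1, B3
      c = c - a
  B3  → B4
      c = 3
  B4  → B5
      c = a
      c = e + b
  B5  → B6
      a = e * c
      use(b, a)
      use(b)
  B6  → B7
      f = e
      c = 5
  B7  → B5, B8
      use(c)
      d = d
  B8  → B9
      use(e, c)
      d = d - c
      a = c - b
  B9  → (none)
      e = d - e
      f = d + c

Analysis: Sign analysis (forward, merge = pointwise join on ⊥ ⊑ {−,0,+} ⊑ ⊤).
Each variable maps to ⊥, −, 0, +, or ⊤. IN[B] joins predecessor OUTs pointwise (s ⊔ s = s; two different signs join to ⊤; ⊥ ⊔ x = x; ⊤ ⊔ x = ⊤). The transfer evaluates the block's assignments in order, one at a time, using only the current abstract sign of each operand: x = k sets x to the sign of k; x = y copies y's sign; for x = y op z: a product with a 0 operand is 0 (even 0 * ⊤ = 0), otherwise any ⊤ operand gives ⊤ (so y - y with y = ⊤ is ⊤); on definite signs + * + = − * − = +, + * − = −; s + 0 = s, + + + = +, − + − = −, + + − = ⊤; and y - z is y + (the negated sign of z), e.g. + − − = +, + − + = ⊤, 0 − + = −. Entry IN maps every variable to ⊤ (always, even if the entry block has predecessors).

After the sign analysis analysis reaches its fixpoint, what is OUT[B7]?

Answer: {a: ⊤, b: ⊤, c: +, d: ⊤, e: ⊤, f: ⊤}

Trace:
Converged values:
  B0:  IN=(all ⊤)  OUT={a:-; rest ⊤}
  B1:  IN={a:-; rest ⊤}  OUT={a:-; rest ⊤}
  B2:  IN={a:-; rest ⊤}  OUT={a:-; rest ⊤}
  B3:  IN={a:-; rest ⊤}  OUT={a:-, c:+; rest ⊤}
  B4:  IN={a:-, c:+; rest ⊤}  OUT={a:-; rest ⊤}
  B5:  IN=(all ⊤)  OUT=(all ⊤)
  B6:  IN=(all ⊤)  OUT={c:+; rest ⊤}
  B7:  IN={c:+; rest ⊤}  OUT={c:+; rest ⊤}
  B8:  IN={c:+; rest ⊤}  OUT={c:+; rest ⊤}
  B9:  IN=(all ⊤)  OUT=(all ⊤)

Merge at B7: IN[B7] = OUT[B6] = {a: ⊤, b: ⊤, c: +, d: ⊤, e: ⊤, f: ⊤}
Applying B7's transfer function to that IN value gives OUT[B7] (row B7 above).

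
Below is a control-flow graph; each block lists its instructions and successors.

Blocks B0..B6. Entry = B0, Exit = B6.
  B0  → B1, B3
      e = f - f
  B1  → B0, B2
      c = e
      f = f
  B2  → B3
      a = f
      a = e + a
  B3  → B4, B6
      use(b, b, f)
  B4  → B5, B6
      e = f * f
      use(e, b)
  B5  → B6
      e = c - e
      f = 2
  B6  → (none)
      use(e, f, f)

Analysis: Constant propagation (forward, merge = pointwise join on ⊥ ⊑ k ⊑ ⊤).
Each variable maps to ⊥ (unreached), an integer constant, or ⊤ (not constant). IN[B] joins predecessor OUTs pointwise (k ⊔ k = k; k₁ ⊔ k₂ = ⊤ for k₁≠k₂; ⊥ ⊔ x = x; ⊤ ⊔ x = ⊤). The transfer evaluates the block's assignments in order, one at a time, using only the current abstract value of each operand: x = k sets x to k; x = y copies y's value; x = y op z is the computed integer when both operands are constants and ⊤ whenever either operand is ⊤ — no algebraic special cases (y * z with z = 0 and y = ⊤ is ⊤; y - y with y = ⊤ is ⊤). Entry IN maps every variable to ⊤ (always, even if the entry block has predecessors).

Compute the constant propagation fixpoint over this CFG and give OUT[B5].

Answer: {a: ⊤, b: ⊤, c: ⊤, d: ⊤, e: ⊤, f: 2}

Derivation:
Converged values:
  B0:   IN=(all ⊤)   OUT=(all ⊤)
  B1:   IN=(all ⊤)   OUT=(all ⊤)
  B2:   IN=(all ⊤)   OUT=(all ⊤)
  B3:   IN=(all ⊤)   OUT=(all ⊤)
  B4:   IN=(all ⊤)   OUT=(all ⊤)
  B5:   IN=(all ⊤)   OUT={f:2; rest ⊤}
  B6:   IN=(all ⊤)   OUT=(all ⊤)

Merge at B5: IN[B5] = OUT[B4] = {a: ⊤, b: ⊤, c: ⊤, d: ⊤, e: ⊤, f: ⊤}
Applying B5's transfer function to that IN value gives OUT[B5] (row B5 above).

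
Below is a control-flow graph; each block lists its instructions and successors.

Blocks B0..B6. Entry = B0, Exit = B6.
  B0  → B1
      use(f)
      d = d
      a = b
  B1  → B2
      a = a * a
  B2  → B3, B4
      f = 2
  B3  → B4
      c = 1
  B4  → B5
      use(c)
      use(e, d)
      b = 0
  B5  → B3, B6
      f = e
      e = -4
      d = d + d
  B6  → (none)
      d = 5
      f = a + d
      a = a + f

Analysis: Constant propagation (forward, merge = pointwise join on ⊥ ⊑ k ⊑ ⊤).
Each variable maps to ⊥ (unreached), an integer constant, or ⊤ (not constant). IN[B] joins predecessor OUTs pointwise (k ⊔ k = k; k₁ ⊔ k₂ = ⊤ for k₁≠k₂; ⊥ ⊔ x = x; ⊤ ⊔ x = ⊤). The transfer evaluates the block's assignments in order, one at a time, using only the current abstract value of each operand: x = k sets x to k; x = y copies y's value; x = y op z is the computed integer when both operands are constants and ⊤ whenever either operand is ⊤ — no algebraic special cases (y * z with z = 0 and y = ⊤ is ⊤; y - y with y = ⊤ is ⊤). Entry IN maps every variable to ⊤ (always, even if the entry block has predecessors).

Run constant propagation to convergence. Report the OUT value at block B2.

Answer: {a: ⊤, b: ⊤, c: ⊤, d: ⊤, e: ⊤, f: 2}

Trace:
Fixpoint table:
  B0:   IN=(all ⊤)   OUT=(all ⊤)
  B1:   IN=(all ⊤)   OUT=(all ⊤)
  B2:   IN=(all ⊤)   OUT={f:2; rest ⊤}
  B3:   IN=(all ⊤)   OUT={c:1; rest ⊤}
  B4:   IN=(all ⊤)   OUT={b:0; rest ⊤}
  B5:   IN={b:0; rest ⊤}   OUT={b:0, e:-4; rest ⊤}
  B6:   IN={b:0, e:-4; rest ⊤}   OUT={b:0, d:5, e:-4; rest ⊤}

Merge at B2: IN[B2] = OUT[B1] = {a: ⊤, b: ⊤, c: ⊤, d: ⊤, e: ⊤, f: ⊤}
Applying B2's transfer function to that IN value gives OUT[B2] (row B2 above).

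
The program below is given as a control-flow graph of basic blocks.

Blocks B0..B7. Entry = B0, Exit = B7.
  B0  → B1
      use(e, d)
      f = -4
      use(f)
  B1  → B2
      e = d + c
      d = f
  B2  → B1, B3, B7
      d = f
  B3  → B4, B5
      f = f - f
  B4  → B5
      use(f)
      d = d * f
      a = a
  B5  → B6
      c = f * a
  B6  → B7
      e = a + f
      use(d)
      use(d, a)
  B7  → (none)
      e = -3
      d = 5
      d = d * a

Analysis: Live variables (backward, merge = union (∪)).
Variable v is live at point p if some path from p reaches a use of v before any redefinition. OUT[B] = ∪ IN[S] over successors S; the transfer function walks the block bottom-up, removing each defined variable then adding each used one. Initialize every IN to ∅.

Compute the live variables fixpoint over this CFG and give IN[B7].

Converged values:
  B0:  IN={a, c, d, e}  OUT={a, c, d, f}
  B1:  IN={a, c, d, f}  OUT={a, c, f}
  B2:  IN={a, c, f}  OUT={a, c, d, f}
  B3:  IN={a, d, f}  OUT={a, d, f}
  B4:  IN={a, d, f}  OUT={a, d, f}
  B5:  IN={a, d, f}  OUT={a, d, f}
  B6:  IN={a, d, f}  OUT={a}
  B7:  IN={a}  OUT={}

B7 is the boundary node: OUT[B7] = {}
Applying B7's transfer function to that OUT value gives IN[B7] (row B7 above).

Answer: {a}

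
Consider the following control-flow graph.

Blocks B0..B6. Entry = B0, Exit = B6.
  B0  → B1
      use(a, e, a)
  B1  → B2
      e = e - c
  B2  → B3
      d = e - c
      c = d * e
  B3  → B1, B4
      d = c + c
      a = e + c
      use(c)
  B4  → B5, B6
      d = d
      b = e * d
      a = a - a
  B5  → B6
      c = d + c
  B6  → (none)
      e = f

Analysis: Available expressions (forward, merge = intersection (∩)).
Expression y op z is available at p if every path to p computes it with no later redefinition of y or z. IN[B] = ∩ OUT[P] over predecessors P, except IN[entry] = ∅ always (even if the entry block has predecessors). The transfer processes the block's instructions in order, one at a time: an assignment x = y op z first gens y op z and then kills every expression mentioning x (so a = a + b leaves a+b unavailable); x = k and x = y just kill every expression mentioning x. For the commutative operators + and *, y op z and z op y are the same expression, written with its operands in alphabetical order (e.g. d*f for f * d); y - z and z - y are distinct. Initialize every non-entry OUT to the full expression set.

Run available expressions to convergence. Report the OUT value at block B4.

Per-block solution:
  B0: | IN={} | OUT={}
  B1: | IN={} | OUT={}
  B2: | IN={} | OUT={d*e}
  B3: | IN={d*e} | OUT={c+c, c+e}
  B4: | IN={c+c, c+e} | OUT={c+c, c+e, d*e}
  B5: | IN={c+c, c+e, d*e} | OUT={d*e}
  B6: | IN={d*e} | OUT={}

Merge at B4: IN[B4] = OUT[B3] = {c+c, c+e}
Applying B4's transfer function to that IN value gives OUT[B4] (row B4 above).

Answer: {c+c, c+e, d*e}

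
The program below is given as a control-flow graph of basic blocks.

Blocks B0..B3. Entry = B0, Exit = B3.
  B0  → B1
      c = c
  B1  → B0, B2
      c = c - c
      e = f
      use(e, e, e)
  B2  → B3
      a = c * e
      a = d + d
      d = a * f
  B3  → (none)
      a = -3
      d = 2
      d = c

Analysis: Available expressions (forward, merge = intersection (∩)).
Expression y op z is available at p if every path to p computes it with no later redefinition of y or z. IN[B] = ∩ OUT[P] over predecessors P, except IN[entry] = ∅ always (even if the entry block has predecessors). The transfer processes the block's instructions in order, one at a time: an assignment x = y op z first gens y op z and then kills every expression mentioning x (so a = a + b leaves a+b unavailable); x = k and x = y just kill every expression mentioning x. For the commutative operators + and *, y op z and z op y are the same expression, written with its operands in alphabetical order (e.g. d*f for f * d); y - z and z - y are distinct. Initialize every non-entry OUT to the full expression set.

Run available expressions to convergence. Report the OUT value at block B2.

Converged values:
  B0: | IN={} | OUT={}
  B1: | IN={} | OUT={}
  B2: | IN={} | OUT={a*f, c*e}
  B3: | IN={a*f, c*e} | OUT={c*e}

Merge at B2: IN[B2] = OUT[B1] = {}
Applying B2's transfer function to that IN value gives OUT[B2] (row B2 above).

Answer: {a*f, c*e}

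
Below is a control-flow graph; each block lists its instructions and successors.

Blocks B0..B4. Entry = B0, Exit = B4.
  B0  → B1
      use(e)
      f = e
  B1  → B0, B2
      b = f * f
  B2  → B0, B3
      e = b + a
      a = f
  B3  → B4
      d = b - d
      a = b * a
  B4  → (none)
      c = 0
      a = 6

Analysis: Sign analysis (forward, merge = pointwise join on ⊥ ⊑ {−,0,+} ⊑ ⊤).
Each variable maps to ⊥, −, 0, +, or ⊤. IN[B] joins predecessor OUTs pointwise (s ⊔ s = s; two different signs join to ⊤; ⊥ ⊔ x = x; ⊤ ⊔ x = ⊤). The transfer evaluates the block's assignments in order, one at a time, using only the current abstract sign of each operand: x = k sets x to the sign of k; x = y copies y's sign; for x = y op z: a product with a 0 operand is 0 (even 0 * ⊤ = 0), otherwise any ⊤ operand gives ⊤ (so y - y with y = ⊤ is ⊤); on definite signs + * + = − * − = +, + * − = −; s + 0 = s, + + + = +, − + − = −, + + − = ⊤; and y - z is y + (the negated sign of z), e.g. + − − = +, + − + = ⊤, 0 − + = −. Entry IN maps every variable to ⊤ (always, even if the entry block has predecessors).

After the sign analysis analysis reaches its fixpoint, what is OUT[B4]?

Per-block solution:
  B0:  IN=(all ⊤)  OUT=(all ⊤)
  B1:  IN=(all ⊤)  OUT=(all ⊤)
  B2:  IN=(all ⊤)  OUT=(all ⊤)
  B3:  IN=(all ⊤)  OUT=(all ⊤)
  B4:  IN=(all ⊤)  OUT={a:+, c:0; rest ⊤}

Merge at B4: IN[B4] = OUT[B3] = {a: ⊤, b: ⊤, c: ⊤, d: ⊤, e: ⊤, f: ⊤}
Applying B4's transfer function to that IN value gives OUT[B4] (row B4 above).

Answer: {a: +, b: ⊤, c: 0, d: ⊤, e: ⊤, f: ⊤}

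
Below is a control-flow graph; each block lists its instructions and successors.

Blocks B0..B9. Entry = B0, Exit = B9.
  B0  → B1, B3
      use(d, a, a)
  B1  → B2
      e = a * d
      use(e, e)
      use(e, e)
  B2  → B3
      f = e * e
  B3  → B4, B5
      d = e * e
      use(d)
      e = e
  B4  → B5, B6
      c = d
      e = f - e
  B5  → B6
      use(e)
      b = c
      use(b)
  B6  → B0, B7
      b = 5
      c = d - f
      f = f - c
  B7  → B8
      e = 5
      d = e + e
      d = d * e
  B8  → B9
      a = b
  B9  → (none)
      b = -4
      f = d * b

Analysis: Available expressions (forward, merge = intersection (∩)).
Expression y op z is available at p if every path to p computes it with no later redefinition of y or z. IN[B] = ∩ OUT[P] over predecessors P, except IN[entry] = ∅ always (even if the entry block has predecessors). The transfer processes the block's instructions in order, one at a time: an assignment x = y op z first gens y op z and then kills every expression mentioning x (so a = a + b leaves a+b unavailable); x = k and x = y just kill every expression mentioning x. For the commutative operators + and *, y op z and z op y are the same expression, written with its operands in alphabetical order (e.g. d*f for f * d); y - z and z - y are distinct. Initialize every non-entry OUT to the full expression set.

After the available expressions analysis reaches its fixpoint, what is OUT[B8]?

Fixpoint table:
  B0:   IN={}   OUT={}
  B1:   IN={}   OUT={a*d}
  B2:   IN={a*d}   OUT={a*d, e*e}
  B3:   IN={}   OUT={}
  B4:   IN={}   OUT={}
  B5:   IN={}   OUT={}
  B6:   IN={}   OUT={}
  B7:   IN={}   OUT={e+e}
  B8:   IN={e+e}   OUT={e+e}
  B9:   IN={e+e}   OUT={b*d, e+e}

Merge at B8: IN[B8] = OUT[B7] = {e+e}
Applying B8's transfer function to that IN value gives OUT[B8] (row B8 above).

Answer: {e+e}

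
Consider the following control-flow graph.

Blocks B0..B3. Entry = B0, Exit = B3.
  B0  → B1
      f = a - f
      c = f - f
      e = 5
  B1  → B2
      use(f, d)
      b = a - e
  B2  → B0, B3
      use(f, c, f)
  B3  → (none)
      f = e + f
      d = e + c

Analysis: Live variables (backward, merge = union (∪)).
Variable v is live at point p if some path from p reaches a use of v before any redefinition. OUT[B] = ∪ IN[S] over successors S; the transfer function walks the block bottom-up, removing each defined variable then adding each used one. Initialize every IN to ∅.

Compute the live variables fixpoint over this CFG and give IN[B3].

Answer: {c, e, f}

Working:
Fixpoint table:
  B0: | IN={a, d, f} | OUT={a, c, d, e, f}
  B1: | IN={a, c, d, e, f} | OUT={a, c, d, e, f}
  B2: | IN={a, c, d, e, f} | OUT={a, c, d, e, f}
  B3: | IN={c, e, f} | OUT={}

B3 is the boundary node: OUT[B3] = {}
Applying B3's transfer function to that OUT value gives IN[B3] (row B3 above).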